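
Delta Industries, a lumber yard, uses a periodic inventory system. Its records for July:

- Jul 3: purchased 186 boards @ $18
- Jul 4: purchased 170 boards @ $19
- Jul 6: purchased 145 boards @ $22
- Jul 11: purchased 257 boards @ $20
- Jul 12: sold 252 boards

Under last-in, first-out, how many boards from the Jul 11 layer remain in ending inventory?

Jul 12, 252 sold [LIFO — newest first]: 252 @ $20 = $5,040
Ending inventory: 186 @ $18 + 170 @ $19 + 145 @ $22 + 5 @ $20 = $9,868
Check: goods available $14,908 = COGS $5,040 + ending $9,868

5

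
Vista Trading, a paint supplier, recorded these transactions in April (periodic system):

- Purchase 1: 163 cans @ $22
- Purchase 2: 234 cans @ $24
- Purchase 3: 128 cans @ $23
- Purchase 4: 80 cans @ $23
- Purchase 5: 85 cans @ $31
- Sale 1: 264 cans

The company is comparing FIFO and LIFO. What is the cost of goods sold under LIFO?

COGS = $6,752

FIFO COGS: 163 @ $22 + 101 @ $24 = $6,010
LIFO COGS: 85 @ $31 + 80 @ $23 + 99 @ $23 = $6,752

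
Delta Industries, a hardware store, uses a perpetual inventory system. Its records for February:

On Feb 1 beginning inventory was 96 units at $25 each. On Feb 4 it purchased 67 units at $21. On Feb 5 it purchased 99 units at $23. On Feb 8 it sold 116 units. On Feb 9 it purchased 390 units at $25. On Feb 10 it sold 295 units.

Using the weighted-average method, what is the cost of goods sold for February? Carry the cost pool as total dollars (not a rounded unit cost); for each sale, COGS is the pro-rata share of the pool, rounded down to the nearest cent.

After Feb 1: 96 on hand, pool $2,400.00 (≈ $25.0000 each)
After Feb 4: 163 on hand, pool $3,807.00 (≈ $23.3558 each)
After Feb 5: 262 on hand, pool $6,084.00 (≈ $23.2214 each)
Feb 8, sell 116: 116/262 × $6,084.00 → $2,693.67
After Feb 9: 536 on hand, pool $13,140.33 (≈ $24.5155 each)
Feb 10, sell 295: 295/536 × $13,140.33 → $7,232.08
Total COGS = $2,693.67 + $7,232.08 = $9,925.75
Ending inventory (cost pool remaining) = $5,908.25

COGS = $9,925.75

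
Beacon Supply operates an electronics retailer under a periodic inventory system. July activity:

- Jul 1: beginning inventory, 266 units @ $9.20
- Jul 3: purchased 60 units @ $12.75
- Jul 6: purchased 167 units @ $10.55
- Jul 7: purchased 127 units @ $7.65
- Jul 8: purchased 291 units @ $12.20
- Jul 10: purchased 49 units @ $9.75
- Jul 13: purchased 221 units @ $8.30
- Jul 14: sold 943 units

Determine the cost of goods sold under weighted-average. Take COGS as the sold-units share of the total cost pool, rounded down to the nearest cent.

Jul 14, sell 943: 943/1181 × $11,807.85 → $9,428.28
Ending inventory (cost pool remaining) = $2,379.57
Check: goods available $11,807.85 = COGS $9,428.28 + ending $2,379.57

COGS = $9,428.28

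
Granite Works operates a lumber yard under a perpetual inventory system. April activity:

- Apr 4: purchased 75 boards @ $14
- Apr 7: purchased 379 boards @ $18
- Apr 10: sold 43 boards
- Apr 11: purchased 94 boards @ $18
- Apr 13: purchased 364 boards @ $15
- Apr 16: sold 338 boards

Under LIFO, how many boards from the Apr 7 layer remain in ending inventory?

336

Apr 10, 43 sold [LIFO — newest first]: 43 @ $18 = $774
Apr 16, 338 sold [LIFO — newest first]: 338 @ $15 = $5,070
Total COGS = $774 + $5,070 = $5,844
Ending inventory: 75 @ $14 + 336 @ $18 + 94 @ $18 + 26 @ $15 = $9,180
Check: goods available $15,024 = COGS $5,844 + ending $9,180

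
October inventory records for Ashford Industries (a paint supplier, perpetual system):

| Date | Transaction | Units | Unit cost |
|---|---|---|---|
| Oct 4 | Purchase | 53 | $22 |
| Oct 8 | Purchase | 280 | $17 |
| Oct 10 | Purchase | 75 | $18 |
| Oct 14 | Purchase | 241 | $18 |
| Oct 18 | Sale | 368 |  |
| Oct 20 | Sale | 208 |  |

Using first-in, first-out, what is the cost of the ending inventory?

Ending inventory = $1,314

Oct 18, 368 sold [FIFO — oldest first]: 53 @ $22 + 280 @ $17 + 35 @ $18 = $6,556
Oct 20, 208 sold [FIFO — oldest first]: 40 @ $18 + 168 @ $18 = $3,744
Total COGS = $6,556 + $3,744 = $10,300
Ending inventory: 73 @ $18 = $1,314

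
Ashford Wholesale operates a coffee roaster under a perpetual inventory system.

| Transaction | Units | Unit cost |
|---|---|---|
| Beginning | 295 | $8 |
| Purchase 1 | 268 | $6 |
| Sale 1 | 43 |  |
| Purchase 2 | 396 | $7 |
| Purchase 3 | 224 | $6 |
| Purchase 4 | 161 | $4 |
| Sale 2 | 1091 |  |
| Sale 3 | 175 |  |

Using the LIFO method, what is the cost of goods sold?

COGS = $8,448

Sale 1 (43) [LIFO — newest first]: 43 @ $6 = $258
Sale 2 (1091) [LIFO — newest first]: 161 @ $4 + 224 @ $6 + 396 @ $7 + 225 @ $6 + 85 @ $8 = $6,790
Sale 3 (175) [LIFO — newest first]: 175 @ $8 = $1,400
Total COGS = $258 + $6,790 + $1,400 = $8,448
Ending inventory: 35 @ $8 = $280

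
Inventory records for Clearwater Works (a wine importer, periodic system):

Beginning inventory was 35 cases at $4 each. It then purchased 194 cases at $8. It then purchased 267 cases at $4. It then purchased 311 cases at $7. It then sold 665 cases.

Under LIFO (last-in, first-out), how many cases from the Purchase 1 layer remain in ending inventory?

107

Sale 1 (665) [LIFO — newest first]: 311 @ $7 + 267 @ $4 + 87 @ $8 = $3,941
Ending inventory: 35 @ $4 + 107 @ $8 = $996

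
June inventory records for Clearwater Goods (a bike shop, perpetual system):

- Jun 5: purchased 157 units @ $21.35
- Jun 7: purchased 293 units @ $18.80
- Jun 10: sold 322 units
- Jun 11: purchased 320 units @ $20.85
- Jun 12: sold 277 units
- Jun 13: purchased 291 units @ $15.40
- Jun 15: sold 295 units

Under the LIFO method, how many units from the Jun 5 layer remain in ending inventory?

Jun 10, 322 sold [LIFO — newest first]: 293 @ $18.80 + 29 @ $21.35 = $6,127.55
Jun 12, 277 sold [LIFO — newest first]: 277 @ $20.85 = $5,775.45
Jun 15, 295 sold [LIFO — newest first]: 291 @ $15.40 + 4 @ $20.85 = $4,564.80
Total COGS = $6,127.55 + $5,775.45 + $4,564.80 = $16,467.80
Ending inventory: 128 @ $21.35 + 39 @ $20.85 = $3,545.95
Check: goods available $20,013.75 = COGS $16,467.80 + ending $3,545.95

128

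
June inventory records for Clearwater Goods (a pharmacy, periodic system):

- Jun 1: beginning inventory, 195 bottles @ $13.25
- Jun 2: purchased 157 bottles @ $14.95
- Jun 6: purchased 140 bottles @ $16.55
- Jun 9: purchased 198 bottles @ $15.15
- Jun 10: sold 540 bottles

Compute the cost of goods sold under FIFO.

Jun 10, 540 sold [FIFO — oldest first]: 195 @ $13.25 + 157 @ $14.95 + 140 @ $16.55 + 48 @ $15.15 = $7,975.10
Ending inventory: 150 @ $15.15 = $2,272.50
Check: goods available $10,247.60 = COGS $7,975.10 + ending $2,272.50

COGS = $7,975.10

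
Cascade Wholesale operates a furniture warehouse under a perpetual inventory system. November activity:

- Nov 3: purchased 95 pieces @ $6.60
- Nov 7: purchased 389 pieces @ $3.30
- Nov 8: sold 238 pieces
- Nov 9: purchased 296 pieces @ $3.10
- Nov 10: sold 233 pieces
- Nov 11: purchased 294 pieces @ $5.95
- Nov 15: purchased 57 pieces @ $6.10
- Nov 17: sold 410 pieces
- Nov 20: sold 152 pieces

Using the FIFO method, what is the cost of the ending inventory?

Nov 8, 238 sold [FIFO — oldest first]: 95 @ $6.60 + 143 @ $3.30 = $1,098.90
Nov 10, 233 sold [FIFO — oldest first]: 233 @ $3.30 = $768.90
Nov 17, 410 sold [FIFO — oldest first]: 13 @ $3.30 + 296 @ $3.10 + 101 @ $5.95 = $1,561.45
Nov 20, 152 sold [FIFO — oldest first]: 152 @ $5.95 = $904.40
Total COGS = $1,098.90 + $768.90 + $1,561.45 + $904.40 = $4,333.65
Ending inventory: 41 @ $5.95 + 57 @ $6.10 = $591.65

Ending inventory = $591.65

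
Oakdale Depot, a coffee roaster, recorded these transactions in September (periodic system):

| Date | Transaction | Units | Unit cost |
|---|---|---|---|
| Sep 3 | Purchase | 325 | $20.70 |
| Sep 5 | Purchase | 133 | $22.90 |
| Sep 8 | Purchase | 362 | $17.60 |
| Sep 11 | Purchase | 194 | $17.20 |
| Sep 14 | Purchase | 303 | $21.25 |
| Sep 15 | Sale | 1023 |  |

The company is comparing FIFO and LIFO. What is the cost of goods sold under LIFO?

FIFO COGS: 325 @ $20.70 + 133 @ $22.90 + 362 @ $17.60 + 194 @ $17.20 + 9 @ $21.25 = $19,672.45
LIFO COGS: 303 @ $21.25 + 194 @ $17.20 + 362 @ $17.60 + 133 @ $22.90 + 31 @ $20.70 = $19,834.15

COGS = $19,834.15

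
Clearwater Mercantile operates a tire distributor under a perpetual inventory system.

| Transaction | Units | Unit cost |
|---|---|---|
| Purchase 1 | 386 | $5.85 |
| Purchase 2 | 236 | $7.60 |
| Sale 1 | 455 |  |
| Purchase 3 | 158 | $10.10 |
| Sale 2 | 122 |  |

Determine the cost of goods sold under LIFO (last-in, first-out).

Sale 1 (455) [LIFO — newest first]: 236 @ $7.60 + 219 @ $5.85 = $3,074.75
Sale 2 (122) [LIFO — newest first]: 122 @ $10.10 = $1,232.20
Total COGS = $3,074.75 + $1,232.20 = $4,306.95
Ending inventory: 167 @ $5.85 + 36 @ $10.10 = $1,340.55

COGS = $4,306.95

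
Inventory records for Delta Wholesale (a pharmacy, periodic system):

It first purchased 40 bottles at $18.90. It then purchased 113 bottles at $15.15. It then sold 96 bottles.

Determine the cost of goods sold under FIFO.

Sale 1 (96) [FIFO — oldest first]: 40 @ $18.90 + 56 @ $15.15 = $1,604.40
Ending inventory: 57 @ $15.15 = $863.55

COGS = $1,604.40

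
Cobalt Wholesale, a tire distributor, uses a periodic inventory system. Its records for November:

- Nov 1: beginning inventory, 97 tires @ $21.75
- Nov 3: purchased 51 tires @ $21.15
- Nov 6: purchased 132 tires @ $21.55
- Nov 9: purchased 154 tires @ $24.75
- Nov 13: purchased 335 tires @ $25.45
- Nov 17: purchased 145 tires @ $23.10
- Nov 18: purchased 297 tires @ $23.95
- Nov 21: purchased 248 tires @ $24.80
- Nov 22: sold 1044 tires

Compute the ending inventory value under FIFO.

Ending inventory = $10,150.05

Nov 22, 1044 sold [FIFO — oldest first]: 97 @ $21.75 + 51 @ $21.15 + 132 @ $21.55 + 154 @ $24.75 + 335 @ $25.45 + 145 @ $23.10 + 130 @ $23.95 = $24,833.25
Ending inventory: 167 @ $23.95 + 248 @ $24.80 = $10,150.05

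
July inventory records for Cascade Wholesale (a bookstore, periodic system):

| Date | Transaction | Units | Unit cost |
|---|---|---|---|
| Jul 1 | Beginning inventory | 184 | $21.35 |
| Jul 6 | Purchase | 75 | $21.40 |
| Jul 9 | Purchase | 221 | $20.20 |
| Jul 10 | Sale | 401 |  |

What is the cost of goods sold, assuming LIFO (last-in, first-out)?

Jul 10, 401 sold [LIFO — newest first]: 221 @ $20.20 + 75 @ $21.40 + 105 @ $21.35 = $8,310.95
Ending inventory: 79 @ $21.35 = $1,686.65
Check: goods available $9,997.60 = COGS $8,310.95 + ending $1,686.65

COGS = $8,310.95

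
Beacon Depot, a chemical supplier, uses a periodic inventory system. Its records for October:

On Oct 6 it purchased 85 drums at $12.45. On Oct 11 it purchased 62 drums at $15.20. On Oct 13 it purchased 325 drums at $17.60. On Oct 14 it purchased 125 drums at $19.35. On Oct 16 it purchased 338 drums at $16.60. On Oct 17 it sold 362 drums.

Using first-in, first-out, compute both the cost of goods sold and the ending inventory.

Oct 17, 362 sold [FIFO — oldest first]: 85 @ $12.45 + 62 @ $15.20 + 215 @ $17.60 = $5,784.65
Ending inventory: 110 @ $17.60 + 125 @ $19.35 + 338 @ $16.60 = $9,965.55

COGS = $5,784.65; ending inventory = $9,965.55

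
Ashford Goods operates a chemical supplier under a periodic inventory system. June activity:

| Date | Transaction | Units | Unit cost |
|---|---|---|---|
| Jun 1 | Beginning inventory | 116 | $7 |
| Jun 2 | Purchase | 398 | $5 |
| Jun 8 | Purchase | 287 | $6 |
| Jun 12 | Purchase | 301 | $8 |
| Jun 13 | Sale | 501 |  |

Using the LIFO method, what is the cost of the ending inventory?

Ending inventory = $3,324

Jun 13, 501 sold [LIFO — newest first]: 301 @ $8 + 200 @ $6 = $3,608
Ending inventory: 116 @ $7 + 398 @ $5 + 87 @ $6 = $3,324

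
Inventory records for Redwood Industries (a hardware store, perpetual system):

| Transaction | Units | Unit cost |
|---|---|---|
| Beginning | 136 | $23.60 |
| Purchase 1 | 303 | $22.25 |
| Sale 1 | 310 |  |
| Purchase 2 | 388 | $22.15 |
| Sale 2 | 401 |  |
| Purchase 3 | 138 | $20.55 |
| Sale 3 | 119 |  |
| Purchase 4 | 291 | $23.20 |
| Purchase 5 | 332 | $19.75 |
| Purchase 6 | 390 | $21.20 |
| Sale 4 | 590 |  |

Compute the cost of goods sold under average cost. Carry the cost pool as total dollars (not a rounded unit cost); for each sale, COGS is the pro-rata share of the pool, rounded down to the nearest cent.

COGS = $31,069.97

After Beginning: 136 on hand, pool $3,209.60 (≈ $23.6000 each)
After Purchase 1: 439 on hand, pool $9,951.35 (≈ $22.6682 each)
Sale 1, sell 310: 310/439 × $9,951.35 → $7,027.14
After Purchase 2: 517 on hand, pool $11,518.41 (≈ $22.2793 each)
Sale 2, sell 401: 401/517 × $11,518.41 → $8,934.00
After Purchase 3: 254 on hand, pool $5,420.31 (≈ $21.3398 each)
Sale 3, sell 119: 119/254 × $5,420.31 → $2,539.43
After Purchase 4: 426 on hand, pool $9,632.08 (≈ $22.6105 each)
After Purchase 5: 758 on hand, pool $16,189.08 (≈ $21.3576 each)
After Purchase 6: 1148 on hand, pool $24,457.08 (≈ $21.3041 each)
Sale 4, sell 590: 590/1148 × $24,457.08 → $12,569.40
Total COGS = $7,027.14 + $8,934.00 + $2,539.43 + $12,569.40 = $31,069.97
Ending inventory (cost pool remaining) = $11,887.68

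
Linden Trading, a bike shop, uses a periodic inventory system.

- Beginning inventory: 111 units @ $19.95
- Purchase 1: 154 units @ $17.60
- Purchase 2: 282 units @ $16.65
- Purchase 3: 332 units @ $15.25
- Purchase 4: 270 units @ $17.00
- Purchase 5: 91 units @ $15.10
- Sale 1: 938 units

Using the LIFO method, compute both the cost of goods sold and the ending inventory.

COGS = $15,106.35; ending inventory = $5,540.90

Sale 1 (938) [LIFO — newest first]: 91 @ $15.10 + 270 @ $17.00 + 332 @ $15.25 + 245 @ $16.65 = $15,106.35
Ending inventory: 111 @ $19.95 + 154 @ $17.60 + 37 @ $16.65 = $5,540.90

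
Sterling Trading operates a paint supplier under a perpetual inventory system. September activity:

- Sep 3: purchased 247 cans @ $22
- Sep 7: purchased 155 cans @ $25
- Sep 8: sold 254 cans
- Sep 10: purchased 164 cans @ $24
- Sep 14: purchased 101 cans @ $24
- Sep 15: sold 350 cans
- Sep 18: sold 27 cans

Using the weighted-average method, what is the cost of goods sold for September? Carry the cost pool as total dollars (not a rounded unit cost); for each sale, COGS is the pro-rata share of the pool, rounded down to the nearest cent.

COGS = $14,815.87

After Sep 3: 247 on hand, pool $5,434.00 (≈ $22.0000 each)
After Sep 7: 402 on hand, pool $9,309.00 (≈ $23.1567 each)
Sep 8, sell 254: 254/402 × $9,309.00 → $5,881.80
After Sep 10: 312 on hand, pool $7,363.20 (≈ $23.6000 each)
After Sep 14: 413 on hand, pool $9,787.20 (≈ $23.6978 each)
Sep 15, sell 350: 350/413 × $9,787.20 → $8,294.23
Sep 18, sell 27: 27/63 × $1,492.97 → $639.84
Total COGS = $5,881.80 + $8,294.23 + $639.84 = $14,815.87
Ending inventory (cost pool remaining) = $853.13
Check: goods available $15,669.00 = COGS $14,815.87 + ending $853.13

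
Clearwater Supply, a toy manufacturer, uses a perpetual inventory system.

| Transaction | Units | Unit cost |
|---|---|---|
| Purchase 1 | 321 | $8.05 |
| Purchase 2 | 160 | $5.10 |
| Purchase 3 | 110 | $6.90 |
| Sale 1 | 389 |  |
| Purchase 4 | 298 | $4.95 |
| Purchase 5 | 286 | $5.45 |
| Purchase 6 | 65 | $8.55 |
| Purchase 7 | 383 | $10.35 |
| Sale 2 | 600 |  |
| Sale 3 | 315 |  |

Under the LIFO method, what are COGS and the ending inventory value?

Sale 1 (389) [LIFO — newest first]: 110 @ $6.90 + 160 @ $5.10 + 119 @ $8.05 = $2,532.95
Sale 2 (600) [LIFO — newest first]: 383 @ $10.35 + 65 @ $8.55 + 152 @ $5.45 = $5,348.20
Sale 3 (315) [LIFO — newest first]: 134 @ $5.45 + 181 @ $4.95 = $1,626.25
Total COGS = $2,532.95 + $5,348.20 + $1,626.25 = $9,507.40
Ending inventory: 202 @ $8.05 + 117 @ $4.95 = $2,205.25
Check: goods available $11,712.65 = COGS $9,507.40 + ending $2,205.25

COGS = $9,507.40; ending inventory = $2,205.25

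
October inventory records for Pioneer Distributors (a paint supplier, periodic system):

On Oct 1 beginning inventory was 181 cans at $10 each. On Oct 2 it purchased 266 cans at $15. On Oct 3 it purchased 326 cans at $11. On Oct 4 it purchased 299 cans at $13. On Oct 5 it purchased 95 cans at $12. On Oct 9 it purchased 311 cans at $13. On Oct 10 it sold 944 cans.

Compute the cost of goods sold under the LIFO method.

Oct 10, 944 sold [LIFO — newest first]: 311 @ $13 + 95 @ $12 + 299 @ $13 + 239 @ $11 = $11,699
Ending inventory: 181 @ $10 + 266 @ $15 + 87 @ $11 = $6,757
Check: goods available $18,456 = COGS $11,699 + ending $6,757

COGS = $11,699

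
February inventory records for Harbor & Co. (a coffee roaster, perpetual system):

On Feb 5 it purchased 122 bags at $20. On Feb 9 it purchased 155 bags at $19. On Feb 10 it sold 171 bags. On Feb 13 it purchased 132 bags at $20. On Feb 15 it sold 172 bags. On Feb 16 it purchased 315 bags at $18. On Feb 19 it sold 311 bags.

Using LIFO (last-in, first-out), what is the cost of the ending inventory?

Feb 10, 171 sold [LIFO — newest first]: 155 @ $19 + 16 @ $20 = $3,265
Feb 15, 172 sold [LIFO — newest first]: 132 @ $20 + 40 @ $20 = $3,440
Feb 19, 311 sold [LIFO — newest first]: 311 @ $18 = $5,598
Total COGS = $3,265 + $3,440 + $5,598 = $12,303
Ending inventory: 66 @ $20 + 4 @ $18 = $1,392
Check: goods available $13,695 = COGS $12,303 + ending $1,392

Ending inventory = $1,392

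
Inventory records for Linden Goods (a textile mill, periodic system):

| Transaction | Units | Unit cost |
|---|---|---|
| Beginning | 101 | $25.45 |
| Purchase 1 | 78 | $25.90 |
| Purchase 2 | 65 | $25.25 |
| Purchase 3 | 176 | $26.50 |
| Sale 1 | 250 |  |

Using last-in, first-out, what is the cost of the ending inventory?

Sale 1 (250) [LIFO — newest first]: 176 @ $26.50 + 65 @ $25.25 + 9 @ $25.90 = $6,538.35
Ending inventory: 101 @ $25.45 + 69 @ $25.90 = $4,357.55
Check: goods available $10,895.90 = COGS $6,538.35 + ending $4,357.55

Ending inventory = $4,357.55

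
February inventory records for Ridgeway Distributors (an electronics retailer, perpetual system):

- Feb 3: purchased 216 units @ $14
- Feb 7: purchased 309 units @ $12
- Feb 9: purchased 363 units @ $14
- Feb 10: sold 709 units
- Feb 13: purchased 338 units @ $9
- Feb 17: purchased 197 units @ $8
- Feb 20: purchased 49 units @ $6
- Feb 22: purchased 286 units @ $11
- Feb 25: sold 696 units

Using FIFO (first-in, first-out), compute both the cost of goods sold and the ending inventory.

COGS = $16,288; ending inventory = $3,584

Feb 10, 709 sold [FIFO — oldest first]: 216 @ $14 + 309 @ $12 + 184 @ $14 = $9,308
Feb 25, 696 sold [FIFO — oldest first]: 179 @ $14 + 338 @ $9 + 179 @ $8 = $6,980
Total COGS = $9,308 + $6,980 = $16,288
Ending inventory: 18 @ $8 + 49 @ $6 + 286 @ $11 = $3,584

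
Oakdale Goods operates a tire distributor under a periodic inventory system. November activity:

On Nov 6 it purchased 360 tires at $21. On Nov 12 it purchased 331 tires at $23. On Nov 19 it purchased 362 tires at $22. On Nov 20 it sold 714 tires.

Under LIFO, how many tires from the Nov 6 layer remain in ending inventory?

Nov 20, 714 sold [LIFO — newest first]: 362 @ $22 + 331 @ $23 + 21 @ $21 = $16,018
Ending inventory: 339 @ $21 = $7,119
Check: goods available $23,137 = COGS $16,018 + ending $7,119

339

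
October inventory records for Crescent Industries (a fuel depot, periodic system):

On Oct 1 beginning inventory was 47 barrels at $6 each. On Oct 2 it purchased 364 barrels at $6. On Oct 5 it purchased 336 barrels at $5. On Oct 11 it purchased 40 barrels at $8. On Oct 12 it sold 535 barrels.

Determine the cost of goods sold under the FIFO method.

COGS = $3,086

Oct 12, 535 sold [FIFO — oldest first]: 47 @ $6 + 364 @ $6 + 124 @ $5 = $3,086
Ending inventory: 212 @ $5 + 40 @ $8 = $1,380
Check: goods available $4,466 = COGS $3,086 + ending $1,380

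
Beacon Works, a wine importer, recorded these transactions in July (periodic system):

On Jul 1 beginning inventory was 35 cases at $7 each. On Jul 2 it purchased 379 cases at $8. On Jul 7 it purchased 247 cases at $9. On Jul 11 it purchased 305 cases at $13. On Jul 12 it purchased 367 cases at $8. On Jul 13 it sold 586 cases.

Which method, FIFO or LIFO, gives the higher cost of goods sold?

LIFO

FIFO COGS: 35 @ $7 + 379 @ $8 + 172 @ $9 = $4,825
LIFO COGS: 367 @ $8 + 219 @ $13 = $5,783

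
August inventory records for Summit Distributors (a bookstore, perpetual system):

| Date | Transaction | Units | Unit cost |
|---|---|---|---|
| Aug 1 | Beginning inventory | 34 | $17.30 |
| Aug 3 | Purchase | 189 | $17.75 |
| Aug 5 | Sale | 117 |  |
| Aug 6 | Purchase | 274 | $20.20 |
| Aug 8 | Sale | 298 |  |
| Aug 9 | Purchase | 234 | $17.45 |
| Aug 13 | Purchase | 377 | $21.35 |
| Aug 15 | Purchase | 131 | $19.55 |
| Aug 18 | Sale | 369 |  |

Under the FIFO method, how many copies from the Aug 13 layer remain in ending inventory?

Aug 5, 117 sold [FIFO — oldest first]: 34 @ $17.30 + 83 @ $17.75 = $2,061.45
Aug 8, 298 sold [FIFO — oldest first]: 106 @ $17.75 + 192 @ $20.20 = $5,759.90
Aug 18, 369 sold [FIFO — oldest first]: 82 @ $20.20 + 234 @ $17.45 + 53 @ $21.35 = $6,871.25
Total COGS = $2,061.45 + $5,759.90 + $6,871.25 = $14,692.60
Ending inventory: 324 @ $21.35 + 131 @ $19.55 = $9,478.45

324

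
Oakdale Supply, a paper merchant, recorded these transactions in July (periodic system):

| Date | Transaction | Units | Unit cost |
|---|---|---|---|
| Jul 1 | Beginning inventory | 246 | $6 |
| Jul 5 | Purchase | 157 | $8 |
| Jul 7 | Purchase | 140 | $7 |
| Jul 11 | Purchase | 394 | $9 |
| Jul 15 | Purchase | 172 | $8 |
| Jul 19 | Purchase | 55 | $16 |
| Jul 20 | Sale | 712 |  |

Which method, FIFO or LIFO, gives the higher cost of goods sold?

LIFO

FIFO COGS: 246 @ $6 + 157 @ $8 + 140 @ $7 + 169 @ $9 = $5,233
LIFO COGS: 55 @ $16 + 172 @ $8 + 394 @ $9 + 91 @ $7 = $6,439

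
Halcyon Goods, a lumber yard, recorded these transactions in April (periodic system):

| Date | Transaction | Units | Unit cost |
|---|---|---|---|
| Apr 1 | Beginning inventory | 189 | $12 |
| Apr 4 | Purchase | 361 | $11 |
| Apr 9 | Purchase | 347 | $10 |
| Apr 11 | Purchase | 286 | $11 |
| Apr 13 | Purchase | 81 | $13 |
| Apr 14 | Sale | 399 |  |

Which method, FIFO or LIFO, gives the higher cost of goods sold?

FIFO COGS: 189 @ $12 + 210 @ $11 = $4,578
LIFO COGS: 81 @ $13 + 286 @ $11 + 32 @ $10 = $4,519

FIFO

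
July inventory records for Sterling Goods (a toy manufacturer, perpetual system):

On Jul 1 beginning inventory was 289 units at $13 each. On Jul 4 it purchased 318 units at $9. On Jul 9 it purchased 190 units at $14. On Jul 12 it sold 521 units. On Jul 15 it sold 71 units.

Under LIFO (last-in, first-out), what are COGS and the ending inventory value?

COGS = $6,614; ending inventory = $2,665

Jul 12, 521 sold [LIFO — newest first]: 190 @ $14 + 318 @ $9 + 13 @ $13 = $5,691
Jul 15, 71 sold [LIFO — newest first]: 71 @ $13 = $923
Total COGS = $5,691 + $923 = $6,614
Ending inventory: 205 @ $13 = $2,665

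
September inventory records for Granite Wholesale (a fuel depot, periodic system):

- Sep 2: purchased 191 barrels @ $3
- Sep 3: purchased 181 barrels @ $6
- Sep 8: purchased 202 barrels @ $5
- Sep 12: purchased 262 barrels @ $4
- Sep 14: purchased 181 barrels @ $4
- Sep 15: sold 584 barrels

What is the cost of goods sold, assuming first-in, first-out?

COGS = $2,709

Sep 15, 584 sold [FIFO — oldest first]: 191 @ $3 + 181 @ $6 + 202 @ $5 + 10 @ $4 = $2,709
Ending inventory: 252 @ $4 + 181 @ $4 = $1,732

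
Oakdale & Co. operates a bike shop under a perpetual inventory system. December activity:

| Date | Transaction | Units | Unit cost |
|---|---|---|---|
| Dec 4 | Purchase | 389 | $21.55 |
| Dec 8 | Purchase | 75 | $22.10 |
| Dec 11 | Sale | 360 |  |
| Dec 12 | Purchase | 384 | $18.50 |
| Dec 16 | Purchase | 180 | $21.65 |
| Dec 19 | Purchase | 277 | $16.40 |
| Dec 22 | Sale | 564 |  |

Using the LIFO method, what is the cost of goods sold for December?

COGS = $18,218.55

Dec 11, 360 sold [LIFO — newest first]: 75 @ $22.10 + 285 @ $21.55 = $7,799.25
Dec 22, 564 sold [LIFO — newest first]: 277 @ $16.40 + 180 @ $21.65 + 107 @ $18.50 = $10,419.30
Total COGS = $7,799.25 + $10,419.30 = $18,218.55
Ending inventory: 104 @ $21.55 + 277 @ $18.50 = $7,365.70
Check: goods available $25,584.25 = COGS $18,218.55 + ending $7,365.70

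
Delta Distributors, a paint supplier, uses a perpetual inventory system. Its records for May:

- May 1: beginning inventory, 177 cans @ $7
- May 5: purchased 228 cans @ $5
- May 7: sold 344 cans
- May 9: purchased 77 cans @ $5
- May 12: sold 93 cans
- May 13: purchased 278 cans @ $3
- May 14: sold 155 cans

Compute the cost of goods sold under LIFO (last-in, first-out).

May 7, 344 sold [LIFO — newest first]: 228 @ $5 + 116 @ $7 = $1,952
May 12, 93 sold [LIFO — newest first]: 77 @ $5 + 16 @ $7 = $497
May 14, 155 sold [LIFO — newest first]: 155 @ $3 = $465
Total COGS = $1,952 + $497 + $465 = $2,914
Ending inventory: 45 @ $7 + 123 @ $3 = $684

COGS = $2,914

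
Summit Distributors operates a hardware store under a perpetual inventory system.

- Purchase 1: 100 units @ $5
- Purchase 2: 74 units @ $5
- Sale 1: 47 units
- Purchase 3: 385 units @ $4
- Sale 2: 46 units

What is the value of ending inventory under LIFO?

Ending inventory = $1,991

Sale 1 (47) [LIFO — newest first]: 47 @ $5 = $235
Sale 2 (46) [LIFO — newest first]: 46 @ $4 = $184
Total COGS = $235 + $184 = $419
Ending inventory: 100 @ $5 + 27 @ $5 + 339 @ $4 = $1,991
Check: goods available $2,410 = COGS $419 + ending $1,991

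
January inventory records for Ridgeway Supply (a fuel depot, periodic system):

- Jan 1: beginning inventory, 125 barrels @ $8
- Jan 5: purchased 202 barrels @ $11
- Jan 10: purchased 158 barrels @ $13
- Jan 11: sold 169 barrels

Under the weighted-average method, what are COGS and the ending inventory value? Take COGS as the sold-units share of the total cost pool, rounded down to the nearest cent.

COGS = $1,838.44; ending inventory = $3,437.56

Jan 11, sell 169: 169/485 × $5,276.00 → $1,838.44
Ending inventory (cost pool remaining) = $3,437.56
Check: goods available $5,276.00 = COGS $1,838.44 + ending $3,437.56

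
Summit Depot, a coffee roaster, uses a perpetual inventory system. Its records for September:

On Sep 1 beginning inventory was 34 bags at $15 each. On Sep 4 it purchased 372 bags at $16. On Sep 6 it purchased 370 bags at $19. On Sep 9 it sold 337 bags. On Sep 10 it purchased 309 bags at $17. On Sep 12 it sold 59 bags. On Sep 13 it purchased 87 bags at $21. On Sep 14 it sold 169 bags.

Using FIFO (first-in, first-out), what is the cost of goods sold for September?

Sep 9, 337 sold [FIFO — oldest first]: 34 @ $15 + 303 @ $16 = $5,358
Sep 12, 59 sold [FIFO — oldest first]: 59 @ $16 = $944
Sep 14, 169 sold [FIFO — oldest first]: 10 @ $16 + 159 @ $19 = $3,181
Total COGS = $5,358 + $944 + $3,181 = $9,483
Ending inventory: 211 @ $19 + 309 @ $17 + 87 @ $21 = $11,089

COGS = $9,483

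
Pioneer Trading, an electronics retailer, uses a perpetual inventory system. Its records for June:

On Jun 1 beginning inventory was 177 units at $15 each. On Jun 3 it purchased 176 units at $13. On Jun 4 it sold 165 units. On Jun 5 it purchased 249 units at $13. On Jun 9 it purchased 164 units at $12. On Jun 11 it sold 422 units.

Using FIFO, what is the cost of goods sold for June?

COGS = $7,985

Jun 4, 165 sold [FIFO — oldest first]: 165 @ $15 = $2,475
Jun 11, 422 sold [FIFO — oldest first]: 12 @ $15 + 176 @ $13 + 234 @ $13 = $5,510
Total COGS = $2,475 + $5,510 = $7,985
Ending inventory: 15 @ $13 + 164 @ $12 = $2,163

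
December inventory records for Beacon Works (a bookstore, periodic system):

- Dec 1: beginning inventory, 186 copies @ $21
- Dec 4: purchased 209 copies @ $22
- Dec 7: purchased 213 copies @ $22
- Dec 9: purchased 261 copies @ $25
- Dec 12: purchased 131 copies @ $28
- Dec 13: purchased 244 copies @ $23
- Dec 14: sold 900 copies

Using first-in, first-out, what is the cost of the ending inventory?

Dec 14, 900 sold [FIFO — oldest first]: 186 @ $21 + 209 @ $22 + 213 @ $22 + 261 @ $25 + 31 @ $28 = $20,583
Ending inventory: 100 @ $28 + 244 @ $23 = $8,412

Ending inventory = $8,412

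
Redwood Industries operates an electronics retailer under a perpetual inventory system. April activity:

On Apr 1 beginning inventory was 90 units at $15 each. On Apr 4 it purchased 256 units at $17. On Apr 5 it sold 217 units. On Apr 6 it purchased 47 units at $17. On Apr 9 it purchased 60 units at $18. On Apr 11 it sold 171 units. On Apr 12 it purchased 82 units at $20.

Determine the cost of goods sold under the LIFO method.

Apr 5, 217 sold [LIFO — newest first]: 217 @ $17 = $3,689
Apr 11, 171 sold [LIFO — newest first]: 60 @ $18 + 47 @ $17 + 39 @ $17 + 25 @ $15 = $2,917
Total COGS = $3,689 + $2,917 = $6,606
Ending inventory: 65 @ $15 + 82 @ $20 = $2,615
Check: goods available $9,221 = COGS $6,606 + ending $2,615

COGS = $6,606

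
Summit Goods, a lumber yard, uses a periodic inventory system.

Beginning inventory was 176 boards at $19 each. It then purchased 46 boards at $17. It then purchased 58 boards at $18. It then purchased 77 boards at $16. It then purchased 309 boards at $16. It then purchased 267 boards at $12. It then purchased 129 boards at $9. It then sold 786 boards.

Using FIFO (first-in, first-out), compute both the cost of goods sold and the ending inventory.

Sale 1 (786) [FIFO — oldest first]: 176 @ $19 + 46 @ $17 + 58 @ $18 + 77 @ $16 + 309 @ $16 + 120 @ $12 = $12,786
Ending inventory: 147 @ $12 + 129 @ $9 = $2,925
Check: goods available $15,711 = COGS $12,786 + ending $2,925

COGS = $12,786; ending inventory = $2,925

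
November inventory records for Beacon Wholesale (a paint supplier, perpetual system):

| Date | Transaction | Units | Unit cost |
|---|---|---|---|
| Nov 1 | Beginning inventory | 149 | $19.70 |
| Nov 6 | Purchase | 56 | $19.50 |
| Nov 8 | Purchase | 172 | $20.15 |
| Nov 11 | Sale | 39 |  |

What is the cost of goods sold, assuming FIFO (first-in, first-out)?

COGS = $768.30

Nov 11, 39 sold [FIFO — oldest first]: 39 @ $19.70 = $768.30
Ending inventory: 110 @ $19.70 + 56 @ $19.50 + 172 @ $20.15 = $6,724.80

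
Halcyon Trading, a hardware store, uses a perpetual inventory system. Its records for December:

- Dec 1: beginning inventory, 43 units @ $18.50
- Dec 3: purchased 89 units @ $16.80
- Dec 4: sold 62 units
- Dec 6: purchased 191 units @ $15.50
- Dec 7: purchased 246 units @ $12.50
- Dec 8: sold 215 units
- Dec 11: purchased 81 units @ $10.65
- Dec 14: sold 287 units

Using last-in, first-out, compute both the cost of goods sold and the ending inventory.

Dec 4, 62 sold [LIFO — newest first]: 62 @ $16.80 = $1,041.60
Dec 8, 215 sold [LIFO — newest first]: 215 @ $12.50 = $2,687.50
Dec 14, 287 sold [LIFO — newest first]: 81 @ $10.65 + 31 @ $12.50 + 175 @ $15.50 = $3,962.65
Total COGS = $1,041.60 + $2,687.50 + $3,962.65 = $7,691.75
Ending inventory: 43 @ $18.50 + 27 @ $16.80 + 16 @ $15.50 = $1,497.10

COGS = $7,691.75; ending inventory = $1,497.10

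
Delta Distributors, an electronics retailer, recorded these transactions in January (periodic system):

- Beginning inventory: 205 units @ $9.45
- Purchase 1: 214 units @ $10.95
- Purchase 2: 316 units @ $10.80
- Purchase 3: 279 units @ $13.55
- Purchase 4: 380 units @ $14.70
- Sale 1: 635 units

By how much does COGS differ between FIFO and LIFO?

$2,427.90

FIFO COGS: 205 @ $9.45 + 214 @ $10.95 + 216 @ $10.80 = $6,613.35
LIFO COGS: 380 @ $14.70 + 255 @ $13.55 = $9,041.25
Difference = |$6,613.35 − $9,041.25| = $2,427.90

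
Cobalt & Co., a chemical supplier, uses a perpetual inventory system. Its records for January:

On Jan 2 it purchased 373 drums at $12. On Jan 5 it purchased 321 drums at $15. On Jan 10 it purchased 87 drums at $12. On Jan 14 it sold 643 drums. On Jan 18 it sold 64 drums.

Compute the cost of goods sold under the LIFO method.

Jan 14, 643 sold [LIFO — newest first]: 87 @ $12 + 321 @ $15 + 235 @ $12 = $8,679
Jan 18, 64 sold [LIFO — newest first]: 64 @ $12 = $768
Total COGS = $8,679 + $768 = $9,447
Ending inventory: 74 @ $12 = $888

COGS = $9,447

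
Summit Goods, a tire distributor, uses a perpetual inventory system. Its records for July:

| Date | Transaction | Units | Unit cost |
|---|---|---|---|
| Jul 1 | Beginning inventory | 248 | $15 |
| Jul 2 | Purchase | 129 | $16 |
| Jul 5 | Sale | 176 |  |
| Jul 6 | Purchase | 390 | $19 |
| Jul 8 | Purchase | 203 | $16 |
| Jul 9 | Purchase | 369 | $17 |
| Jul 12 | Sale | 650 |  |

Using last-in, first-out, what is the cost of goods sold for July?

COGS = $13,772

Jul 5, 176 sold [LIFO — newest first]: 129 @ $16 + 47 @ $15 = $2,769
Jul 12, 650 sold [LIFO — newest first]: 369 @ $17 + 203 @ $16 + 78 @ $19 = $11,003
Total COGS = $2,769 + $11,003 = $13,772
Ending inventory: 201 @ $15 + 312 @ $19 = $8,943
Check: goods available $22,715 = COGS $13,772 + ending $8,943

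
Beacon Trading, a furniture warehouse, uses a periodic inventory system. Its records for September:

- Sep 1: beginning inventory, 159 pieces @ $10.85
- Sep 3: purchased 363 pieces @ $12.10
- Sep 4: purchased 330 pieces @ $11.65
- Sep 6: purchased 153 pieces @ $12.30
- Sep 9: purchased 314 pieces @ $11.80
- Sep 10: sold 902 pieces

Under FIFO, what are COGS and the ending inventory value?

Sep 10, 902 sold [FIFO — oldest first]: 159 @ $10.85 + 363 @ $12.10 + 330 @ $11.65 + 50 @ $12.30 = $10,576.95
Ending inventory: 103 @ $12.30 + 314 @ $11.80 = $4,972.10
Check: goods available $15,549.05 = COGS $10,576.95 + ending $4,972.10

COGS = $10,576.95; ending inventory = $4,972.10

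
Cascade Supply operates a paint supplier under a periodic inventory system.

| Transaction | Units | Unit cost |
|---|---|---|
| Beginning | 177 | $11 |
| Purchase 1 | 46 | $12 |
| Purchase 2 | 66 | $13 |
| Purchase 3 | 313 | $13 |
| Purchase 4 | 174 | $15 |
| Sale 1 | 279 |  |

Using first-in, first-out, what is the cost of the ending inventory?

Sale 1 (279) [FIFO — oldest first]: 177 @ $11 + 46 @ $12 + 56 @ $13 = $3,227
Ending inventory: 10 @ $13 + 313 @ $13 + 174 @ $15 = $6,809

Ending inventory = $6,809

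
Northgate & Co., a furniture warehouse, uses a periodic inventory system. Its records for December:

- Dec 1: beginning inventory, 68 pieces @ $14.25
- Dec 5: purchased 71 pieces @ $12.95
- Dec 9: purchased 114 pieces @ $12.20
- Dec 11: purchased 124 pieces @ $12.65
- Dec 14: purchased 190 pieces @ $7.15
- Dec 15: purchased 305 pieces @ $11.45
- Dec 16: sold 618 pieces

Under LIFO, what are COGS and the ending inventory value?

COGS = $6,406.70; ending inventory = $3,291.90

Dec 16, 618 sold [LIFO — newest first]: 305 @ $11.45 + 190 @ $7.15 + 123 @ $12.65 = $6,406.70
Ending inventory: 68 @ $14.25 + 71 @ $12.95 + 114 @ $12.20 + 1 @ $12.65 = $3,291.90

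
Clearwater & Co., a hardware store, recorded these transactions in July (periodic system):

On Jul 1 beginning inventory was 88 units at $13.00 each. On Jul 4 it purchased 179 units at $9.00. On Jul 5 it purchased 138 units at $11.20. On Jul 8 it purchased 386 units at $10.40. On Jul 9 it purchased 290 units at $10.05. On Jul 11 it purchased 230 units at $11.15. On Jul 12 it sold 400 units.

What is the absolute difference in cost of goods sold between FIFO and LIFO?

$28.40

FIFO COGS: 88 @ $13.00 + 179 @ $9.00 + 133 @ $11.20 = $4,244.60
LIFO COGS: 230 @ $11.15 + 170 @ $10.05 = $4,273.00
Difference = |$4,244.60 − $4,273.00| = $28.40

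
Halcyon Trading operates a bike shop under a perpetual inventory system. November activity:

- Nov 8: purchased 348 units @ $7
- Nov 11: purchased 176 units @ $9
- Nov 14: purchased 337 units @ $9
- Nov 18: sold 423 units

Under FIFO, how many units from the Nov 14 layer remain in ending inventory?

Nov 18, 423 sold [FIFO — oldest first]: 348 @ $7 + 75 @ $9 = $3,111
Ending inventory: 101 @ $9 + 337 @ $9 = $3,942

337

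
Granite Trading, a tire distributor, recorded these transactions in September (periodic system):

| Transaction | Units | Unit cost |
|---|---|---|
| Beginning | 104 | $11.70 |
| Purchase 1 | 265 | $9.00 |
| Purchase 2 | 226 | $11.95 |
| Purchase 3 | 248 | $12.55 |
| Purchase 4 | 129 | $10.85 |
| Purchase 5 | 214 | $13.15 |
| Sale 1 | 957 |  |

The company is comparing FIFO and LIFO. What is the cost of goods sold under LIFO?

FIFO COGS: 104 @ $11.70 + 265 @ $9.00 + 226 @ $11.95 + 248 @ $12.55 + 114 @ $10.85 = $10,651.80
LIFO COGS: 214 @ $13.15 + 129 @ $10.85 + 248 @ $12.55 + 226 @ $11.95 + 140 @ $9.00 = $11,286.85

COGS = $11,286.85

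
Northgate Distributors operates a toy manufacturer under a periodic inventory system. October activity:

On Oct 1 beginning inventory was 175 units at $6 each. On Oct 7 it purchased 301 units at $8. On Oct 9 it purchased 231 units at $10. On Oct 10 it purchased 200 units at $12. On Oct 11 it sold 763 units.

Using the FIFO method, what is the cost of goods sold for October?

COGS = $6,440

Oct 11, 763 sold [FIFO — oldest first]: 175 @ $6 + 301 @ $8 + 231 @ $10 + 56 @ $12 = $6,440
Ending inventory: 144 @ $12 = $1,728
Check: goods available $8,168 = COGS $6,440 + ending $1,728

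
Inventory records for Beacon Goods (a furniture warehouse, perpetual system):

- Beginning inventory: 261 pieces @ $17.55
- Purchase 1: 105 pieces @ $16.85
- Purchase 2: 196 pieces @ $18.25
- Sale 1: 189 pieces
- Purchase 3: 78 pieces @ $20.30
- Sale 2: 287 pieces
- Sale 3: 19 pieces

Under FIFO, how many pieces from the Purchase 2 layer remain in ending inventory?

Sale 1 (189) [FIFO — oldest first]: 189 @ $17.55 = $3,316.95
Sale 2 (287) [FIFO — oldest first]: 72 @ $17.55 + 105 @ $16.85 + 110 @ $18.25 = $5,040.35
Sale 3 (19) [FIFO — oldest first]: 19 @ $18.25 = $346.75
Total COGS = $3,316.95 + $5,040.35 + $346.75 = $8,704.05
Ending inventory: 67 @ $18.25 + 78 @ $20.30 = $2,806.15

67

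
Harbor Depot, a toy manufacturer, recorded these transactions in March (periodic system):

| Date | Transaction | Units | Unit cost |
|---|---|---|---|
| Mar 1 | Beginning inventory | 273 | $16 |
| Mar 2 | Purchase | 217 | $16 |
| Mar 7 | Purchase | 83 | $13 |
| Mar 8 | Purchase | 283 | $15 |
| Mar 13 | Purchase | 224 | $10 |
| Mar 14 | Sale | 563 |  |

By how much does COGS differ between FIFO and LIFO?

$1,576

FIFO COGS: 273 @ $16 + 217 @ $16 + 73 @ $13 = $8,789
LIFO COGS: 224 @ $10 + 283 @ $15 + 56 @ $13 = $7,213
Difference = |$8,789 − $7,213| = $1,576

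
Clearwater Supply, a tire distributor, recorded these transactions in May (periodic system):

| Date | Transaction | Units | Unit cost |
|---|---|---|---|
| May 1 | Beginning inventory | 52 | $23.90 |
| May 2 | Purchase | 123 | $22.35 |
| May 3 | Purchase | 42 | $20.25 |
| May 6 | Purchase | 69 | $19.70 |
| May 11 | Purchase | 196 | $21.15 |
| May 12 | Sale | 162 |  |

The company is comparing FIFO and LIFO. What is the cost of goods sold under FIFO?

COGS = $3,701.30

FIFO COGS: 52 @ $23.90 + 110 @ $22.35 = $3,701.30
LIFO COGS: 162 @ $21.15 = $3,426.30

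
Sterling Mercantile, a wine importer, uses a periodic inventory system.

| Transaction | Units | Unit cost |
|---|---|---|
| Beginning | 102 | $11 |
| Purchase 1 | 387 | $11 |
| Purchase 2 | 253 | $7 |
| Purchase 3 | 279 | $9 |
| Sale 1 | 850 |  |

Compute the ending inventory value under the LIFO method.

Ending inventory = $1,881

Sale 1 (850) [LIFO — newest first]: 279 @ $9 + 253 @ $7 + 318 @ $11 = $7,780
Ending inventory: 102 @ $11 + 69 @ $11 = $1,881
Check: goods available $9,661 = COGS $7,780 + ending $1,881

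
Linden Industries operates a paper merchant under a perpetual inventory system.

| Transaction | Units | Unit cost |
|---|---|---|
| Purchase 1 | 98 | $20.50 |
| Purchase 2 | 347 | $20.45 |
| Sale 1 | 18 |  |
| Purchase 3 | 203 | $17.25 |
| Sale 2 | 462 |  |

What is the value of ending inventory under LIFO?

Sale 1 (18) [LIFO — newest first]: 18 @ $20.45 = $368.10
Sale 2 (462) [LIFO — newest first]: 203 @ $17.25 + 259 @ $20.45 = $8,798.30
Total COGS = $368.10 + $8,798.30 = $9,166.40
Ending inventory: 98 @ $20.50 + 70 @ $20.45 = $3,440.50

Ending inventory = $3,440.50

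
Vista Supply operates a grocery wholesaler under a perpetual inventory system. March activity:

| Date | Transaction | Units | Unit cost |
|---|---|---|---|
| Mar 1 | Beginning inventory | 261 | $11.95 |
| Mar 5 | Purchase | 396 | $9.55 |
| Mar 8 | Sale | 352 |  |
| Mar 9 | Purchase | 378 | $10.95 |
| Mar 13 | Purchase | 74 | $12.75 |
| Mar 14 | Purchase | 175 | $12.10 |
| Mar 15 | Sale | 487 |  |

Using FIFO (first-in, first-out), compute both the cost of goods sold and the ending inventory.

Mar 8, 352 sold [FIFO — oldest first]: 261 @ $11.95 + 91 @ $9.55 = $3,988.00
Mar 15, 487 sold [FIFO — oldest first]: 305 @ $9.55 + 182 @ $10.95 = $4,905.65
Total COGS = $3,988.00 + $4,905.65 = $8,893.65
Ending inventory: 196 @ $10.95 + 74 @ $12.75 + 175 @ $12.10 = $5,207.20

COGS = $8,893.65; ending inventory = $5,207.20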